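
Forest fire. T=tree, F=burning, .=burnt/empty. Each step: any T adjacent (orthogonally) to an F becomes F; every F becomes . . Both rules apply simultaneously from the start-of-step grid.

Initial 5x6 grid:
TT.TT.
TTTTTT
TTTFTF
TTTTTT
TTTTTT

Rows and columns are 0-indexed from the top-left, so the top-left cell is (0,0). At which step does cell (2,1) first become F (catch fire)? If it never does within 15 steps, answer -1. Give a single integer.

Step 1: cell (2,1)='T' (+6 fires, +2 burnt)
Step 2: cell (2,1)='F' (+8 fires, +6 burnt)
  -> target ignites at step 2
Step 3: cell (2,1)='.' (+6 fires, +8 burnt)
Step 4: cell (2,1)='.' (+4 fires, +6 burnt)
Step 5: cell (2,1)='.' (+2 fires, +4 burnt)
Step 6: cell (2,1)='.' (+0 fires, +2 burnt)
  fire out at step 6

2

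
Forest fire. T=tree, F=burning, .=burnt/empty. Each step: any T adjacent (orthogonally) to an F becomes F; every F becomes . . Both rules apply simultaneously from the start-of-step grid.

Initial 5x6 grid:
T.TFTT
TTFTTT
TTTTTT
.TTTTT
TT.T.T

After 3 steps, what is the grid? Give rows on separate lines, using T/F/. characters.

Step 1: 5 trees catch fire, 2 burn out
  T.F.FT
  TF.FTT
  TTFTTT
  .TTTTT
  TT.T.T
Step 2: 6 trees catch fire, 5 burn out
  T....F
  F...FT
  TF.FTT
  .TFTTT
  TT.T.T
Step 3: 6 trees catch fire, 6 burn out
  F.....
  .....F
  F...FT
  .F.FTT
  TT.T.T

F.....
.....F
F...FT
.F.FTT
TT.T.T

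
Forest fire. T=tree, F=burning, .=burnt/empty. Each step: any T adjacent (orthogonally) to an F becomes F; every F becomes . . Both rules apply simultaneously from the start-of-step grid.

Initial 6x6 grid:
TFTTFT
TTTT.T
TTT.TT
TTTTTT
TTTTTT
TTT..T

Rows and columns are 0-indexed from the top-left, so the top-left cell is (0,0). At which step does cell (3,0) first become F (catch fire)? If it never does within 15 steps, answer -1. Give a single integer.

Step 1: cell (3,0)='T' (+5 fires, +2 burnt)
Step 2: cell (3,0)='T' (+5 fires, +5 burnt)
Step 3: cell (3,0)='T' (+4 fires, +5 burnt)
Step 4: cell (3,0)='F' (+5 fires, +4 burnt)
  -> target ignites at step 4
Step 5: cell (3,0)='.' (+6 fires, +5 burnt)
Step 6: cell (3,0)='.' (+5 fires, +6 burnt)
Step 7: cell (3,0)='.' (+0 fires, +5 burnt)
  fire out at step 7

4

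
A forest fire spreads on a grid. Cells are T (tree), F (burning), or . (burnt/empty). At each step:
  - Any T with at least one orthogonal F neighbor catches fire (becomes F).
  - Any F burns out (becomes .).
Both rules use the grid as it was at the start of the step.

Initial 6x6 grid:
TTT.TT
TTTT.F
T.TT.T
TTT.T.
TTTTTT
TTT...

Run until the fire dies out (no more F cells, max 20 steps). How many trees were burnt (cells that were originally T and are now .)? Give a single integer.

Step 1: +2 fires, +1 burnt (F count now 2)
Step 2: +1 fires, +2 burnt (F count now 1)
Step 3: +0 fires, +1 burnt (F count now 0)
Fire out after step 3
Initially T: 26, now '.': 13
Total burnt (originally-T cells now '.'): 3

Answer: 3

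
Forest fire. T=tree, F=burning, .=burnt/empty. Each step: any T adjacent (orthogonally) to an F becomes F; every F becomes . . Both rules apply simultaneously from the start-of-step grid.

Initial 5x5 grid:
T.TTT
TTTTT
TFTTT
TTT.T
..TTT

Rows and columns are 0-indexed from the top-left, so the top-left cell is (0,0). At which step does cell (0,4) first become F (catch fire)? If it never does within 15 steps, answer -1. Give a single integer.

Step 1: cell (0,4)='T' (+4 fires, +1 burnt)
Step 2: cell (0,4)='T' (+5 fires, +4 burnt)
Step 3: cell (0,4)='T' (+5 fires, +5 burnt)
Step 4: cell (0,4)='T' (+4 fires, +5 burnt)
Step 5: cell (0,4)='F' (+2 fires, +4 burnt)
  -> target ignites at step 5
Step 6: cell (0,4)='.' (+0 fires, +2 burnt)
  fire out at step 6

5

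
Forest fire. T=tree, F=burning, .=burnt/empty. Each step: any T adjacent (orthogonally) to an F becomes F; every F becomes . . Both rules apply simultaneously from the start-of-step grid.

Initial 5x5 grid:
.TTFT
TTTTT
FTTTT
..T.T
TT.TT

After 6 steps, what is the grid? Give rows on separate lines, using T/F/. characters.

Step 1: 5 trees catch fire, 2 burn out
  .TF.F
  FTTFT
  .FTTT
  ..T.T
  TT.TT
Step 2: 6 trees catch fire, 5 burn out
  .F...
  .FF.F
  ..FFT
  ..T.T
  TT.TT
Step 3: 2 trees catch fire, 6 burn out
  .....
  .....
  ....F
  ..F.T
  TT.TT
Step 4: 1 trees catch fire, 2 burn out
  .....
  .....
  .....
  ....F
  TT.TT
Step 5: 1 trees catch fire, 1 burn out
  .....
  .....
  .....
  .....
  TT.TF
Step 6: 1 trees catch fire, 1 burn out
  .....
  .....
  .....
  .....
  TT.F.

.....
.....
.....
.....
TT.F.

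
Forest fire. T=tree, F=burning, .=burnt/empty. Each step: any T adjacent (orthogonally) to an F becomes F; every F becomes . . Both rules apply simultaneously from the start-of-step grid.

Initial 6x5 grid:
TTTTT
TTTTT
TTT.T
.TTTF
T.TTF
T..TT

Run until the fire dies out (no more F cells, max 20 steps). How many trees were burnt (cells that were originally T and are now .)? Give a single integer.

Step 1: +4 fires, +2 burnt (F count now 4)
Step 2: +4 fires, +4 burnt (F count now 4)
Step 3: +4 fires, +4 burnt (F count now 4)
Step 4: +3 fires, +4 burnt (F count now 3)
Step 5: +3 fires, +3 burnt (F count now 3)
Step 6: +2 fires, +3 burnt (F count now 2)
Step 7: +1 fires, +2 burnt (F count now 1)
Step 8: +0 fires, +1 burnt (F count now 0)
Fire out after step 8
Initially T: 23, now '.': 28
Total burnt (originally-T cells now '.'): 21

Answer: 21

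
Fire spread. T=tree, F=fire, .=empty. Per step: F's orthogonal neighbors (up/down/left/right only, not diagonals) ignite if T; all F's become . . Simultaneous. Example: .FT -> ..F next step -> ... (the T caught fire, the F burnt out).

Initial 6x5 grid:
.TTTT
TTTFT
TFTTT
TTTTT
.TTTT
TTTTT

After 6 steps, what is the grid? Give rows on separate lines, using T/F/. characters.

Step 1: 8 trees catch fire, 2 burn out
  .TTFT
  TFF.F
  F.FFT
  TFTTT
  .TTTT
  TTTTT
Step 2: 9 trees catch fire, 8 burn out
  .FF.F
  F....
  ....F
  F.FFT
  .FTTT
  TTTTT
Step 3: 4 trees catch fire, 9 burn out
  .....
  .....
  .....
  ....F
  ..FFT
  TFTTT
Step 4: 4 trees catch fire, 4 burn out
  .....
  .....
  .....
  .....
  ....F
  F.FFT
Step 5: 1 trees catch fire, 4 burn out
  .....
  .....
  .....
  .....
  .....
  ....F
Step 6: 0 trees catch fire, 1 burn out
  .....
  .....
  .....
  .....
  .....
  .....

.....
.....
.....
.....
.....
.....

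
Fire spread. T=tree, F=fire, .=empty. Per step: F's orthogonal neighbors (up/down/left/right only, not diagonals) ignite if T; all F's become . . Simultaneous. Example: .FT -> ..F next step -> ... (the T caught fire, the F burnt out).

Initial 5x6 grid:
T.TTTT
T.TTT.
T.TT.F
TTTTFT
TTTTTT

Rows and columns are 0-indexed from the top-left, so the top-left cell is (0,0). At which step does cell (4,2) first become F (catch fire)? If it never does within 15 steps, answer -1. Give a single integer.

Step 1: cell (4,2)='T' (+3 fires, +2 burnt)
Step 2: cell (4,2)='T' (+4 fires, +3 burnt)
Step 3: cell (4,2)='F' (+4 fires, +4 burnt)
  -> target ignites at step 3
Step 4: cell (4,2)='.' (+5 fires, +4 burnt)
Step 5: cell (4,2)='.' (+4 fires, +5 burnt)
Step 6: cell (4,2)='.' (+2 fires, +4 burnt)
Step 7: cell (4,2)='.' (+1 fires, +2 burnt)
Step 8: cell (4,2)='.' (+0 fires, +1 burnt)
  fire out at step 8

3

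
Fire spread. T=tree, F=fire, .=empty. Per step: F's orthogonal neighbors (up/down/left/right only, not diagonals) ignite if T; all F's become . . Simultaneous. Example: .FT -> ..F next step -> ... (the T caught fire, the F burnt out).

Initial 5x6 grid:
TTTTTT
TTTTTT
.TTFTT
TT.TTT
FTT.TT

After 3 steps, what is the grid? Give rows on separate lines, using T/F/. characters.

Step 1: 6 trees catch fire, 2 burn out
  TTTTTT
  TTTFTT
  .TF.FT
  FT.FTT
  .FT.TT
Step 2: 8 trees catch fire, 6 burn out
  TTTFTT
  TTF.FT
  .F...F
  .F..FT
  ..F.TT
Step 3: 6 trees catch fire, 8 burn out
  TTF.FT
  TF...F
  ......
  .....F
  ....FT

TTF.FT
TF...F
......
.....F
....FT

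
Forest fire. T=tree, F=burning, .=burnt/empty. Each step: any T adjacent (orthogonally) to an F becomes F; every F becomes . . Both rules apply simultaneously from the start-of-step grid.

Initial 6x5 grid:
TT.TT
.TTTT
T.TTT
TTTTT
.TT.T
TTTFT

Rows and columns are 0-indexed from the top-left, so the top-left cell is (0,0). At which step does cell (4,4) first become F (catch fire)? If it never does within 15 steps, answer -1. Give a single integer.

Step 1: cell (4,4)='T' (+2 fires, +1 burnt)
Step 2: cell (4,4)='F' (+3 fires, +2 burnt)
  -> target ignites at step 2
Step 3: cell (4,4)='.' (+4 fires, +3 burnt)
Step 4: cell (4,4)='.' (+4 fires, +4 burnt)
Step 5: cell (4,4)='.' (+4 fires, +4 burnt)
Step 6: cell (4,4)='.' (+4 fires, +4 burnt)
Step 7: cell (4,4)='.' (+2 fires, +4 burnt)
Step 8: cell (4,4)='.' (+1 fires, +2 burnt)
Step 9: cell (4,4)='.' (+0 fires, +1 burnt)
  fire out at step 9

2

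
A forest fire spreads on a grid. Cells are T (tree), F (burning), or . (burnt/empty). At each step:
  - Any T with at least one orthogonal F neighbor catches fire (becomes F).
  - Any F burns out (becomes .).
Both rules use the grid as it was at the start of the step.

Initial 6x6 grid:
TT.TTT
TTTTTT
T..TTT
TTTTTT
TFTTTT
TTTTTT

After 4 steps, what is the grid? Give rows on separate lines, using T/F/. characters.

Step 1: 4 trees catch fire, 1 burn out
  TT.TTT
  TTTTTT
  T..TTT
  TFTTTT
  F.FTTT
  TFTTTT
Step 2: 5 trees catch fire, 4 burn out
  TT.TTT
  TTTTTT
  T..TTT
  F.FTTT
  ...FTT
  F.FTTT
Step 3: 4 trees catch fire, 5 burn out
  TT.TTT
  TTTTTT
  F..TTT
  ...FTT
  ....FT
  ...FTT
Step 4: 5 trees catch fire, 4 burn out
  TT.TTT
  FTTTTT
  ...FTT
  ....FT
  .....F
  ....FT

TT.TTT
FTTTTT
...FTT
....FT
.....F
....FT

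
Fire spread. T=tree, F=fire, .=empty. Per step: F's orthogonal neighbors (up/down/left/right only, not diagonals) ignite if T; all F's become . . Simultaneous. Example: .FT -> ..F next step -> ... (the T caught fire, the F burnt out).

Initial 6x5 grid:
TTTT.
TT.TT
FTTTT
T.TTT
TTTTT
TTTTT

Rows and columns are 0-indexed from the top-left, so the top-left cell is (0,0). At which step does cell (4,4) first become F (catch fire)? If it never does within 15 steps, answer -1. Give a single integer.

Step 1: cell (4,4)='T' (+3 fires, +1 burnt)
Step 2: cell (4,4)='T' (+4 fires, +3 burnt)
Step 3: cell (4,4)='T' (+5 fires, +4 burnt)
Step 4: cell (4,4)='T' (+6 fires, +5 burnt)
Step 5: cell (4,4)='T' (+5 fires, +6 burnt)
Step 6: cell (4,4)='F' (+2 fires, +5 burnt)
  -> target ignites at step 6
Step 7: cell (4,4)='.' (+1 fires, +2 burnt)
Step 8: cell (4,4)='.' (+0 fires, +1 burnt)
  fire out at step 8

6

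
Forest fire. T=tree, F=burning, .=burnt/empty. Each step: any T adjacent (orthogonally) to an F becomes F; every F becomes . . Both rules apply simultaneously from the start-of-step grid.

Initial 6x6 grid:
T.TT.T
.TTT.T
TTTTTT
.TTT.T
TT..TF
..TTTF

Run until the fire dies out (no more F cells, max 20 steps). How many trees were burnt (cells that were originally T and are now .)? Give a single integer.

Step 1: +3 fires, +2 burnt (F count now 3)
Step 2: +2 fires, +3 burnt (F count now 2)
Step 3: +3 fires, +2 burnt (F count now 3)
Step 4: +2 fires, +3 burnt (F count now 2)
Step 5: +3 fires, +2 burnt (F count now 3)
Step 6: +4 fires, +3 burnt (F count now 4)
Step 7: +4 fires, +4 burnt (F count now 4)
Step 8: +1 fires, +4 burnt (F count now 1)
Step 9: +1 fires, +1 burnt (F count now 1)
Step 10: +0 fires, +1 burnt (F count now 0)
Fire out after step 10
Initially T: 24, now '.': 35
Total burnt (originally-T cells now '.'): 23

Answer: 23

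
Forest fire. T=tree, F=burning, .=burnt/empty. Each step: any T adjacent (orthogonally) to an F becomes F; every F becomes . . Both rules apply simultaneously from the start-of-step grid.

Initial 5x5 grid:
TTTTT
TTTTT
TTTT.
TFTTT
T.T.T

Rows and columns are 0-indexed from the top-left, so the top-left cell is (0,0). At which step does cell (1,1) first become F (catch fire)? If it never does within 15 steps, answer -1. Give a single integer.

Step 1: cell (1,1)='T' (+3 fires, +1 burnt)
Step 2: cell (1,1)='F' (+6 fires, +3 burnt)
  -> target ignites at step 2
Step 3: cell (1,1)='.' (+5 fires, +6 burnt)
Step 4: cell (1,1)='.' (+4 fires, +5 burnt)
Step 5: cell (1,1)='.' (+2 fires, +4 burnt)
Step 6: cell (1,1)='.' (+1 fires, +2 burnt)
Step 7: cell (1,1)='.' (+0 fires, +1 burnt)
  fire out at step 7

2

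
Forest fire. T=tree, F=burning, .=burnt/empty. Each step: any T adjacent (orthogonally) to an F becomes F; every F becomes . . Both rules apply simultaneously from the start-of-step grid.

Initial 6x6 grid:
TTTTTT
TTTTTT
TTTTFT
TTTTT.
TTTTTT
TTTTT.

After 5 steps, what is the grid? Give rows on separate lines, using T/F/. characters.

Step 1: 4 trees catch fire, 1 burn out
  TTTTTT
  TTTTFT
  TTTF.F
  TTTTF.
  TTTTTT
  TTTTT.
Step 2: 6 trees catch fire, 4 burn out
  TTTTFT
  TTTF.F
  TTF...
  TTTF..
  TTTTFT
  TTTTT.
Step 3: 8 trees catch fire, 6 burn out
  TTTF.F
  TTF...
  TF....
  TTF...
  TTTF.F
  TTTTF.
Step 4: 6 trees catch fire, 8 burn out
  TTF...
  TF....
  F.....
  TF....
  TTF...
  TTTF..
Step 5: 5 trees catch fire, 6 burn out
  TF....
  F.....
  ......
  F.....
  TF....
  TTF...

TF....
F.....
......
F.....
TF....
TTF...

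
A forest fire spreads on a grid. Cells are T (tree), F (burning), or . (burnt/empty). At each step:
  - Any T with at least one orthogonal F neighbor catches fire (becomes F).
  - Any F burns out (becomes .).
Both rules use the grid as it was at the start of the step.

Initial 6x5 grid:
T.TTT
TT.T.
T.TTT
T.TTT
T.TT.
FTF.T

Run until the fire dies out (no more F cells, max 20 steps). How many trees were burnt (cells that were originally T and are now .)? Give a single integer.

Answer: 19

Derivation:
Step 1: +3 fires, +2 burnt (F count now 3)
Step 2: +3 fires, +3 burnt (F count now 3)
Step 3: +3 fires, +3 burnt (F count now 3)
Step 4: +3 fires, +3 burnt (F count now 3)
Step 5: +4 fires, +3 burnt (F count now 4)
Step 6: +1 fires, +4 burnt (F count now 1)
Step 7: +2 fires, +1 burnt (F count now 2)
Step 8: +0 fires, +2 burnt (F count now 0)
Fire out after step 8
Initially T: 20, now '.': 29
Total burnt (originally-T cells now '.'): 19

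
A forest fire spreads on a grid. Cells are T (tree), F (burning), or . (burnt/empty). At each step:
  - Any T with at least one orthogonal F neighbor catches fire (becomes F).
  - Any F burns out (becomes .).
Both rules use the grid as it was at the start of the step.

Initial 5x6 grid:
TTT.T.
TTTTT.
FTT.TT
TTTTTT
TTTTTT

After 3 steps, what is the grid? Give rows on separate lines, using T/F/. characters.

Step 1: 3 trees catch fire, 1 burn out
  TTT.T.
  FTTTT.
  .FT.TT
  FTTTTT
  TTTTTT
Step 2: 5 trees catch fire, 3 burn out
  FTT.T.
  .FTTT.
  ..F.TT
  .FTTTT
  FTTTTT
Step 3: 4 trees catch fire, 5 burn out
  .FT.T.
  ..FTT.
  ....TT
  ..FTTT
  .FTTTT

.FT.T.
..FTT.
....TT
..FTTT
.FTTTT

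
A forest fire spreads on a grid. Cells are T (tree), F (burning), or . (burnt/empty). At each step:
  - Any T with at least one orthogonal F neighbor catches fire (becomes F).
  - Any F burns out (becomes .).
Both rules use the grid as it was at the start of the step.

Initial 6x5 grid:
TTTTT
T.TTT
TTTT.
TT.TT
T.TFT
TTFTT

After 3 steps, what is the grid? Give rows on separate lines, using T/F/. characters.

Step 1: 5 trees catch fire, 2 burn out
  TTTTT
  T.TTT
  TTTT.
  TT.FT
  T.F.F
  TF.FT
Step 2: 4 trees catch fire, 5 burn out
  TTTTT
  T.TTT
  TTTF.
  TT..F
  T....
  F...F
Step 3: 3 trees catch fire, 4 burn out
  TTTTT
  T.TFT
  TTF..
  TT...
  F....
  .....

TTTTT
T.TFT
TTF..
TT...
F....
.....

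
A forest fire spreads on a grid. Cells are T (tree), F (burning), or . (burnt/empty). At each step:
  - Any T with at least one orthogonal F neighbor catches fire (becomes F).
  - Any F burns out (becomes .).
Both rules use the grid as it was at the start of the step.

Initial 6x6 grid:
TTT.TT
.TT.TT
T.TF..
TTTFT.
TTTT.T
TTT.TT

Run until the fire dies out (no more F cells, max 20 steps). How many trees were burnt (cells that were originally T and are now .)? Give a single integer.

Step 1: +4 fires, +2 burnt (F count now 4)
Step 2: +3 fires, +4 burnt (F count now 3)
Step 3: +5 fires, +3 burnt (F count now 5)
Step 4: +4 fires, +5 burnt (F count now 4)
Step 5: +2 fires, +4 burnt (F count now 2)
Step 6: +0 fires, +2 burnt (F count now 0)
Fire out after step 6
Initially T: 25, now '.': 29
Total burnt (originally-T cells now '.'): 18

Answer: 18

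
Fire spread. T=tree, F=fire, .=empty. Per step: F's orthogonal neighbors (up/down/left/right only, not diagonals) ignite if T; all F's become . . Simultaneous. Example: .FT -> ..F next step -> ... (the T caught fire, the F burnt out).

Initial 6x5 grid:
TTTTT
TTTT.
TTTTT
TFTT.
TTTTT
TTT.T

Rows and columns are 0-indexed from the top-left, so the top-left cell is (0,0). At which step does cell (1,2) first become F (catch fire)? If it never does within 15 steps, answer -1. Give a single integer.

Step 1: cell (1,2)='T' (+4 fires, +1 burnt)
Step 2: cell (1,2)='T' (+7 fires, +4 burnt)
Step 3: cell (1,2)='F' (+7 fires, +7 burnt)
  -> target ignites at step 3
Step 4: cell (1,2)='.' (+5 fires, +7 burnt)
Step 5: cell (1,2)='.' (+2 fires, +5 burnt)
Step 6: cell (1,2)='.' (+1 fires, +2 burnt)
Step 7: cell (1,2)='.' (+0 fires, +1 burnt)
  fire out at step 7

3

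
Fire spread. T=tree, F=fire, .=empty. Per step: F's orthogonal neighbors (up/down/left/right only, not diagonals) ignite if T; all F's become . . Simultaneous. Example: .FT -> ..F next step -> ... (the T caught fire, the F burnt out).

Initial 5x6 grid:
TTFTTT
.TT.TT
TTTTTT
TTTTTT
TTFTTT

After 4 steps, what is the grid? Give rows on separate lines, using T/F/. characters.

Step 1: 6 trees catch fire, 2 burn out
  TF.FTT
  .TF.TT
  TTTTTT
  TTFTTT
  TF.FTT
Step 2: 8 trees catch fire, 6 burn out
  F...FT
  .F..TT
  TTFTTT
  TF.FTT
  F...FT
Step 3: 7 trees catch fire, 8 burn out
  .....F
  ....FT
  TF.FTT
  F...FT
  .....F
Step 4: 4 trees catch fire, 7 burn out
  ......
  .....F
  F...FT
  .....F
  ......

......
.....F
F...FT
.....F
......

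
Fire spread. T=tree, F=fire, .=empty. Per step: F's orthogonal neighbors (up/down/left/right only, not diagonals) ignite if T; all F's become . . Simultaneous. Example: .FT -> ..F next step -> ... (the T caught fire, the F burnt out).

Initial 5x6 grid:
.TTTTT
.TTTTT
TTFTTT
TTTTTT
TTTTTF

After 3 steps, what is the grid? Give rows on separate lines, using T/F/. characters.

Step 1: 6 trees catch fire, 2 burn out
  .TTTTT
  .TFTTT
  TF.FTT
  TTFTTF
  TTTTF.
Step 2: 11 trees catch fire, 6 burn out
  .TFTTT
  .F.FTT
  F...FF
  TF.FF.
  TTFF..
Step 3: 6 trees catch fire, 11 burn out
  .F.FTT
  ....FF
  ......
  F.....
  TF....

.F.FTT
....FF
......
F.....
TF....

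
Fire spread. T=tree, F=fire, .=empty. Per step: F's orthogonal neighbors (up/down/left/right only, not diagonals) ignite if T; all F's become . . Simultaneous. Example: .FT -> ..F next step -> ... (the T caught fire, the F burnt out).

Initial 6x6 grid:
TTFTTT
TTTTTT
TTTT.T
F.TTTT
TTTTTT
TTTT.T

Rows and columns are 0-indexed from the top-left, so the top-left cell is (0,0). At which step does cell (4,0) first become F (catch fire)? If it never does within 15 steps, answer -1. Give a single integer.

Step 1: cell (4,0)='F' (+5 fires, +2 burnt)
  -> target ignites at step 1
Step 2: cell (4,0)='.' (+9 fires, +5 burnt)
Step 3: cell (4,0)='.' (+6 fires, +9 burnt)
Step 4: cell (4,0)='.' (+4 fires, +6 burnt)
Step 5: cell (4,0)='.' (+4 fires, +4 burnt)
Step 6: cell (4,0)='.' (+2 fires, +4 burnt)
Step 7: cell (4,0)='.' (+1 fires, +2 burnt)
Step 8: cell (4,0)='.' (+0 fires, +1 burnt)
  fire out at step 8

1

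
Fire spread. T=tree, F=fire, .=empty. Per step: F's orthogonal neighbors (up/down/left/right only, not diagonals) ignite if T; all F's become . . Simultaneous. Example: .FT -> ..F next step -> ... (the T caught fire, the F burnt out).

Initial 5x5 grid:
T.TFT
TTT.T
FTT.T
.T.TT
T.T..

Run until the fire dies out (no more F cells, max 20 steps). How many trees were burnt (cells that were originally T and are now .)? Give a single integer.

Step 1: +4 fires, +2 burnt (F count now 4)
Step 2: +6 fires, +4 burnt (F count now 6)
Step 3: +1 fires, +6 burnt (F count now 1)
Step 4: +1 fires, +1 burnt (F count now 1)
Step 5: +1 fires, +1 burnt (F count now 1)
Step 6: +0 fires, +1 burnt (F count now 0)
Fire out after step 6
Initially T: 15, now '.': 23
Total burnt (originally-T cells now '.'): 13

Answer: 13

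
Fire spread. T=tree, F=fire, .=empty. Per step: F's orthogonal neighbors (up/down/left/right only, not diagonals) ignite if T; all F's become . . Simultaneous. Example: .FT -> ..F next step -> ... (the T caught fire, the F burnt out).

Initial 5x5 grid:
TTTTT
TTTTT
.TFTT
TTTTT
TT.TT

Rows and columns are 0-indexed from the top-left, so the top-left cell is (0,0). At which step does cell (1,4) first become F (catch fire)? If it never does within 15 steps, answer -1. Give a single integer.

Step 1: cell (1,4)='T' (+4 fires, +1 burnt)
Step 2: cell (1,4)='T' (+6 fires, +4 burnt)
Step 3: cell (1,4)='F' (+8 fires, +6 burnt)
  -> target ignites at step 3
Step 4: cell (1,4)='.' (+4 fires, +8 burnt)
Step 5: cell (1,4)='.' (+0 fires, +4 burnt)
  fire out at step 5

3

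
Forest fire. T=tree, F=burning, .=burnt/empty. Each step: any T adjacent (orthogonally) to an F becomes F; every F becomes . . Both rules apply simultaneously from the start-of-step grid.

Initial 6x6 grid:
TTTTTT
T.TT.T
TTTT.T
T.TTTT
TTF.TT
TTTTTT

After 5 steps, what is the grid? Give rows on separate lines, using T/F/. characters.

Step 1: 3 trees catch fire, 1 burn out
  TTTTTT
  T.TT.T
  TTTT.T
  T.FTTT
  TF..TT
  TTFTTT
Step 2: 5 trees catch fire, 3 burn out
  TTTTTT
  T.TT.T
  TTFT.T
  T..FTT
  F...TT
  TF.FTT
Step 3: 7 trees catch fire, 5 burn out
  TTTTTT
  T.FT.T
  TF.F.T
  F...FT
  ....TT
  F...FT
Step 4: 6 trees catch fire, 7 burn out
  TTFTTT
  T..F.T
  F....T
  .....F
  ....FT
  .....F
Step 5: 5 trees catch fire, 6 burn out
  TF.FTT
  F....T
  .....F
  ......
  .....F
  ......

TF.FTT
F....T
.....F
......
.....F
......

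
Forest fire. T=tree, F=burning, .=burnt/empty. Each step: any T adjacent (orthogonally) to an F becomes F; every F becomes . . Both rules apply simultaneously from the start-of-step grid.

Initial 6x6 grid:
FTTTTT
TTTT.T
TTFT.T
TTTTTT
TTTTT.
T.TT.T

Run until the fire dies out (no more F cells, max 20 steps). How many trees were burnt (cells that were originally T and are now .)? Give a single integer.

Answer: 28

Derivation:
Step 1: +6 fires, +2 burnt (F count now 6)
Step 2: +7 fires, +6 burnt (F count now 7)
Step 3: +6 fires, +7 burnt (F count now 6)
Step 4: +5 fires, +6 burnt (F count now 5)
Step 5: +3 fires, +5 burnt (F count now 3)
Step 6: +1 fires, +3 burnt (F count now 1)
Step 7: +0 fires, +1 burnt (F count now 0)
Fire out after step 7
Initially T: 29, now '.': 35
Total burnt (originally-T cells now '.'): 28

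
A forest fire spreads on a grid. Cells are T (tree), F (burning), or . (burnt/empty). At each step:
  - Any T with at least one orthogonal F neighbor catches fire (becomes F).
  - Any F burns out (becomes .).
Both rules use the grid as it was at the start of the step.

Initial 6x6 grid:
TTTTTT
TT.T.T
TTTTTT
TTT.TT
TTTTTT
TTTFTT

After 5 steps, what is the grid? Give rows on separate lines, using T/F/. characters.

Step 1: 3 trees catch fire, 1 burn out
  TTTTTT
  TT.T.T
  TTTTTT
  TTT.TT
  TTTFTT
  TTF.FT
Step 2: 4 trees catch fire, 3 burn out
  TTTTTT
  TT.T.T
  TTTTTT
  TTT.TT
  TTF.FT
  TF...F
Step 3: 5 trees catch fire, 4 burn out
  TTTTTT
  TT.T.T
  TTTTTT
  TTF.FT
  TF...F
  F.....
Step 4: 5 trees catch fire, 5 burn out
  TTTTTT
  TT.T.T
  TTFTFT
  TF...F
  F.....
  ......
Step 5: 4 trees catch fire, 5 burn out
  TTTTTT
  TT.T.T
  TF.F.F
  F.....
  ......
  ......

TTTTTT
TT.T.T
TF.F.F
F.....
......
......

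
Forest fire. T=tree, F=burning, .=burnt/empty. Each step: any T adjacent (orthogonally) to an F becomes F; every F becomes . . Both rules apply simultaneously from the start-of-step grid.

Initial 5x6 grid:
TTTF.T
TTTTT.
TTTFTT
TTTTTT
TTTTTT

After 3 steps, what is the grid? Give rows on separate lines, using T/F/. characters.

Step 1: 5 trees catch fire, 2 burn out
  TTF..T
  TTTFT.
  TTF.FT
  TTTFTT
  TTTTTT
Step 2: 8 trees catch fire, 5 burn out
  TF...T
  TTF.F.
  TF...F
  TTF.FT
  TTTFTT
Step 3: 7 trees catch fire, 8 burn out
  F....T
  TF....
  F.....
  TF...F
  TTF.FT

F....T
TF....
F.....
TF...F
TTF.FT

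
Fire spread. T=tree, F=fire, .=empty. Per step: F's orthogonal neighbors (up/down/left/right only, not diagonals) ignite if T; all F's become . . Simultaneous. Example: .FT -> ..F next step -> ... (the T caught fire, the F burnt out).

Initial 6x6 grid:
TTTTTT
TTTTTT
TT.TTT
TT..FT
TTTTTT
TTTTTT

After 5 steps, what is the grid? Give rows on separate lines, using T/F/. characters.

Step 1: 3 trees catch fire, 1 burn out
  TTTTTT
  TTTTTT
  TT.TFT
  TT...F
  TTTTFT
  TTTTTT
Step 2: 6 trees catch fire, 3 burn out
  TTTTTT
  TTTTFT
  TT.F.F
  TT....
  TTTF.F
  TTTTFT
Step 3: 6 trees catch fire, 6 burn out
  TTTTFT
  TTTF.F
  TT....
  TT....
  TTF...
  TTTF.F
Step 4: 5 trees catch fire, 6 burn out
  TTTF.F
  TTF...
  TT....
  TT....
  TF....
  TTF...
Step 5: 5 trees catch fire, 5 burn out
  TTF...
  TF....
  TT....
  TF....
  F.....
  TF....

TTF...
TF....
TT....
TF....
F.....
TF....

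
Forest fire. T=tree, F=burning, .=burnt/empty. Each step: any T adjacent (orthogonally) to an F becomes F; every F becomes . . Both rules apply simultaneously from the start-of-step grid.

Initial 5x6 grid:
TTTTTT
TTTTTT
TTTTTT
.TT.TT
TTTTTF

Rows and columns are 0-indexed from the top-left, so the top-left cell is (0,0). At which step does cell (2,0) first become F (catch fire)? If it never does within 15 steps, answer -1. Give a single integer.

Step 1: cell (2,0)='T' (+2 fires, +1 burnt)
Step 2: cell (2,0)='T' (+3 fires, +2 burnt)
Step 3: cell (2,0)='T' (+3 fires, +3 burnt)
Step 4: cell (2,0)='T' (+5 fires, +3 burnt)
Step 5: cell (2,0)='T' (+5 fires, +5 burnt)
Step 6: cell (2,0)='T' (+3 fires, +5 burnt)
Step 7: cell (2,0)='F' (+3 fires, +3 burnt)
  -> target ignites at step 7
Step 8: cell (2,0)='.' (+2 fires, +3 burnt)
Step 9: cell (2,0)='.' (+1 fires, +2 burnt)
Step 10: cell (2,0)='.' (+0 fires, +1 burnt)
  fire out at step 10

7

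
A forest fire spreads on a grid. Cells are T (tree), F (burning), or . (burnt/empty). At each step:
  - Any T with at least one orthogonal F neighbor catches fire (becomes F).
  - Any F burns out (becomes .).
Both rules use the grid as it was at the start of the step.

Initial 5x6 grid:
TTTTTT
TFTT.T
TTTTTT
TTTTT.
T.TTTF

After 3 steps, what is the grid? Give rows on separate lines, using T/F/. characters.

Step 1: 5 trees catch fire, 2 burn out
  TFTTTT
  F.FT.T
  TFTTTT
  TTTTT.
  T.TTF.
Step 2: 8 trees catch fire, 5 burn out
  F.FTTT
  ...F.T
  F.FTTT
  TFTTF.
  T.TF..
Step 3: 7 trees catch fire, 8 burn out
  ...FTT
  .....T
  ...FFT
  F.FF..
  T.F...

...FTT
.....T
...FFT
F.FF..
T.F...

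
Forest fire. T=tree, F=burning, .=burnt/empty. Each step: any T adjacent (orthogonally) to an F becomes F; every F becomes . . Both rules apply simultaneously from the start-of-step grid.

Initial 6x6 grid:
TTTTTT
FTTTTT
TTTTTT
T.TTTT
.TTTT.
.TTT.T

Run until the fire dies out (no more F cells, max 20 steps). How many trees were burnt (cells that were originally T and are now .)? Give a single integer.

Step 1: +3 fires, +1 burnt (F count now 3)
Step 2: +4 fires, +3 burnt (F count now 4)
Step 3: +3 fires, +4 burnt (F count now 3)
Step 4: +4 fires, +3 burnt (F count now 4)
Step 5: +5 fires, +4 burnt (F count now 5)
Step 6: +6 fires, +5 burnt (F count now 6)
Step 7: +4 fires, +6 burnt (F count now 4)
Step 8: +0 fires, +4 burnt (F count now 0)
Fire out after step 8
Initially T: 30, now '.': 35
Total burnt (originally-T cells now '.'): 29

Answer: 29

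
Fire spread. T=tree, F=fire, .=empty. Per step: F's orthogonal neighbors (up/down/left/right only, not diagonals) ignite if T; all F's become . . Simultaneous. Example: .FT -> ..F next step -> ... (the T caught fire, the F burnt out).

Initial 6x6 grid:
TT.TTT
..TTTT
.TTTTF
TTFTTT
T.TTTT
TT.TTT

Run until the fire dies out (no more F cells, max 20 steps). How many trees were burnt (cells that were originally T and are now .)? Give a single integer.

Step 1: +7 fires, +2 burnt (F count now 7)
Step 2: +9 fires, +7 burnt (F count now 9)
Step 3: +6 fires, +9 burnt (F count now 6)
Step 4: +3 fires, +6 burnt (F count now 3)
Step 5: +1 fires, +3 burnt (F count now 1)
Step 6: +0 fires, +1 burnt (F count now 0)
Fire out after step 6
Initially T: 28, now '.': 34
Total burnt (originally-T cells now '.'): 26

Answer: 26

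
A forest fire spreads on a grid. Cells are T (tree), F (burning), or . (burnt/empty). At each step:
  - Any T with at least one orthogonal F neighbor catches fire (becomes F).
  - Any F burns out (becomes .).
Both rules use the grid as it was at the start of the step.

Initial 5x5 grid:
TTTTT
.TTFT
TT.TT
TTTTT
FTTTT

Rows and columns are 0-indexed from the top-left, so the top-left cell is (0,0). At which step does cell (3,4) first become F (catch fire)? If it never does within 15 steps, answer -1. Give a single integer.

Step 1: cell (3,4)='T' (+6 fires, +2 burnt)
Step 2: cell (3,4)='T' (+8 fires, +6 burnt)
Step 3: cell (3,4)='F' (+5 fires, +8 burnt)
  -> target ignites at step 3
Step 4: cell (3,4)='.' (+2 fires, +5 burnt)
Step 5: cell (3,4)='.' (+0 fires, +2 burnt)
  fire out at step 5

3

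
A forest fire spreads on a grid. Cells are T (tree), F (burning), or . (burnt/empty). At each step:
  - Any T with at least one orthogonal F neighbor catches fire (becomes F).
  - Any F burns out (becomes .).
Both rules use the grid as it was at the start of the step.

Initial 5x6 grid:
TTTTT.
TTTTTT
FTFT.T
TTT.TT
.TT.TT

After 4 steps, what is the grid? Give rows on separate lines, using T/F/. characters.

Step 1: 6 trees catch fire, 2 burn out
  TTTTT.
  FTFTTT
  .F.F.T
  FTF.TT
  .TT.TT
Step 2: 6 trees catch fire, 6 burn out
  FTFTT.
  .F.FTT
  .....T
  .F..TT
  .TF.TT
Step 3: 4 trees catch fire, 6 burn out
  .F.FT.
  ....FT
  .....T
  ....TT
  .F..TT
Step 4: 2 trees catch fire, 4 burn out
  ....F.
  .....F
  .....T
  ....TT
  ....TT

....F.
.....F
.....T
....TT
....TT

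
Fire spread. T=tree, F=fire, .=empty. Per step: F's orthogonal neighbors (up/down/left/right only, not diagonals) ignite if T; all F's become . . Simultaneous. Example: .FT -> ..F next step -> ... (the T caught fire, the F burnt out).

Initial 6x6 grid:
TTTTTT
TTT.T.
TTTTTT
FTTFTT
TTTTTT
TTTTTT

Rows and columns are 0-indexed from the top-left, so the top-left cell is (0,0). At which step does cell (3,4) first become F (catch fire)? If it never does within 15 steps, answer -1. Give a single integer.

Step 1: cell (3,4)='F' (+7 fires, +2 burnt)
  -> target ignites at step 1
Step 2: cell (3,4)='.' (+10 fires, +7 burnt)
Step 3: cell (3,4)='.' (+9 fires, +10 burnt)
Step 4: cell (3,4)='.' (+4 fires, +9 burnt)
Step 5: cell (3,4)='.' (+2 fires, +4 burnt)
Step 6: cell (3,4)='.' (+0 fires, +2 burnt)
  fire out at step 6

1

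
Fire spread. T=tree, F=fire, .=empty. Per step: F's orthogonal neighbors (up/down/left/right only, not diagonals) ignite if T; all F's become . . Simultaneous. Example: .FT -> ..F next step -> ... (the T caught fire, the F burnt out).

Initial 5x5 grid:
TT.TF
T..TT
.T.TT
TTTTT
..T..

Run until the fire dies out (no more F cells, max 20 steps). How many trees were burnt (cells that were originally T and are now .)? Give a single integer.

Answer: 12

Derivation:
Step 1: +2 fires, +1 burnt (F count now 2)
Step 2: +2 fires, +2 burnt (F count now 2)
Step 3: +2 fires, +2 burnt (F count now 2)
Step 4: +1 fires, +2 burnt (F count now 1)
Step 5: +1 fires, +1 burnt (F count now 1)
Step 6: +2 fires, +1 burnt (F count now 2)
Step 7: +2 fires, +2 burnt (F count now 2)
Step 8: +0 fires, +2 burnt (F count now 0)
Fire out after step 8
Initially T: 15, now '.': 22
Total burnt (originally-T cells now '.'): 12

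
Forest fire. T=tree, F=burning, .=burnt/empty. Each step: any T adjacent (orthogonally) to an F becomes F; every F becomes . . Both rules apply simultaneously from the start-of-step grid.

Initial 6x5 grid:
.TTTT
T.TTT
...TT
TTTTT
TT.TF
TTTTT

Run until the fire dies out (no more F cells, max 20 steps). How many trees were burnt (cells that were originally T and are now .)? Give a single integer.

Answer: 22

Derivation:
Step 1: +3 fires, +1 burnt (F count now 3)
Step 2: +3 fires, +3 burnt (F count now 3)
Step 3: +4 fires, +3 burnt (F count now 4)
Step 4: +4 fires, +4 burnt (F count now 4)
Step 5: +5 fires, +4 burnt (F count now 5)
Step 6: +2 fires, +5 burnt (F count now 2)
Step 7: +1 fires, +2 burnt (F count now 1)
Step 8: +0 fires, +1 burnt (F count now 0)
Fire out after step 8
Initially T: 23, now '.': 29
Total burnt (originally-T cells now '.'): 22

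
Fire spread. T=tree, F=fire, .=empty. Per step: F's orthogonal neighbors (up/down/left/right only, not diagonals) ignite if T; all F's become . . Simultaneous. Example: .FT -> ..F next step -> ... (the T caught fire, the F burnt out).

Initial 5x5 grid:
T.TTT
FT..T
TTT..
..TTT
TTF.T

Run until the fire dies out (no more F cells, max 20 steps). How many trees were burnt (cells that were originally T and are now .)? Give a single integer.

Step 1: +5 fires, +2 burnt (F count now 5)
Step 2: +4 fires, +5 burnt (F count now 4)
Step 3: +1 fires, +4 burnt (F count now 1)
Step 4: +1 fires, +1 burnt (F count now 1)
Step 5: +0 fires, +1 burnt (F count now 0)
Fire out after step 5
Initially T: 15, now '.': 21
Total burnt (originally-T cells now '.'): 11

Answer: 11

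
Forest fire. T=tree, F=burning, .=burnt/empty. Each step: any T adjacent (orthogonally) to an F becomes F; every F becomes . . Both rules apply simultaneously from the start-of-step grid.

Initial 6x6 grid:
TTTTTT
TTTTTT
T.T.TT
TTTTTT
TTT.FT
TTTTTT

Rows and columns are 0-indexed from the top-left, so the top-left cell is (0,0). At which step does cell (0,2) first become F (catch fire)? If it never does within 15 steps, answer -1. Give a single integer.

Step 1: cell (0,2)='T' (+3 fires, +1 burnt)
Step 2: cell (0,2)='T' (+5 fires, +3 burnt)
Step 3: cell (0,2)='T' (+4 fires, +5 burnt)
Step 4: cell (0,2)='T' (+7 fires, +4 burnt)
Step 5: cell (0,2)='T' (+6 fires, +7 burnt)
Step 6: cell (0,2)='F' (+4 fires, +6 burnt)
  -> target ignites at step 6
Step 7: cell (0,2)='.' (+2 fires, +4 burnt)
Step 8: cell (0,2)='.' (+1 fires, +2 burnt)
Step 9: cell (0,2)='.' (+0 fires, +1 burnt)
  fire out at step 9

6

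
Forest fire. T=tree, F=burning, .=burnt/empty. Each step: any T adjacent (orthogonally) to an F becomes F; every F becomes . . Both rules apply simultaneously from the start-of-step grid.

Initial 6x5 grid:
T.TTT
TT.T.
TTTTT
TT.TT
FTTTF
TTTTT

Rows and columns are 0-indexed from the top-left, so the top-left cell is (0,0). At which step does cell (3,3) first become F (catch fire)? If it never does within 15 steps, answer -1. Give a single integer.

Step 1: cell (3,3)='T' (+6 fires, +2 burnt)
Step 2: cell (3,3)='F' (+7 fires, +6 burnt)
  -> target ignites at step 2
Step 3: cell (3,3)='.' (+4 fires, +7 burnt)
Step 4: cell (3,3)='.' (+4 fires, +4 burnt)
Step 5: cell (3,3)='.' (+1 fires, +4 burnt)
Step 6: cell (3,3)='.' (+2 fires, +1 burnt)
Step 7: cell (3,3)='.' (+0 fires, +2 burnt)
  fire out at step 7

2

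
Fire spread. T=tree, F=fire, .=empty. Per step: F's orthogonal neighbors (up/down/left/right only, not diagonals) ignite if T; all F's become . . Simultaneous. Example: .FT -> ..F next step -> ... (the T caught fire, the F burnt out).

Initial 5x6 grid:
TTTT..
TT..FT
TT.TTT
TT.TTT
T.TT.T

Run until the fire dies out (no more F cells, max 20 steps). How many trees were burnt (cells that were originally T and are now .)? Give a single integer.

Answer: 10

Derivation:
Step 1: +2 fires, +1 burnt (F count now 2)
Step 2: +3 fires, +2 burnt (F count now 3)
Step 3: +2 fires, +3 burnt (F count now 2)
Step 4: +2 fires, +2 burnt (F count now 2)
Step 5: +1 fires, +2 burnt (F count now 1)
Step 6: +0 fires, +1 burnt (F count now 0)
Fire out after step 6
Initially T: 21, now '.': 19
Total burnt (originally-T cells now '.'): 10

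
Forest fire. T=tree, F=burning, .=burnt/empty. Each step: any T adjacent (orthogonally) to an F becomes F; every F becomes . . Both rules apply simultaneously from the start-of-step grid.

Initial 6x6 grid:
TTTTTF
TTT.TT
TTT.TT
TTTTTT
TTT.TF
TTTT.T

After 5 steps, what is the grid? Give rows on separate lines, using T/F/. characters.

Step 1: 5 trees catch fire, 2 burn out
  TTTTF.
  TTT.TF
  TTT.TT
  TTTTTF
  TTT.F.
  TTTT.F
Step 2: 4 trees catch fire, 5 burn out
  TTTF..
  TTT.F.
  TTT.TF
  TTTTF.
  TTT...
  TTTT..
Step 3: 3 trees catch fire, 4 burn out
  TTF...
  TTT...
  TTT.F.
  TTTF..
  TTT...
  TTTT..
Step 4: 3 trees catch fire, 3 burn out
  TF....
  TTF...
  TTT...
  TTF...
  TTT...
  TTTT..
Step 5: 5 trees catch fire, 3 burn out
  F.....
  TF....
  TTF...
  TF....
  TTF...
  TTTT..

F.....
TF....
TTF...
TF....
TTF...
TTTT..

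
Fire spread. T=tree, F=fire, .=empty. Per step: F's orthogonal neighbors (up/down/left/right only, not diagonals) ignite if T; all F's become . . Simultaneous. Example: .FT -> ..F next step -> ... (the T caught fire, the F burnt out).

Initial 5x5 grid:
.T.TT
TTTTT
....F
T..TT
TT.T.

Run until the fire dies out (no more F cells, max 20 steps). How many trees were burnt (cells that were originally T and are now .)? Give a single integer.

Answer: 11

Derivation:
Step 1: +2 fires, +1 burnt (F count now 2)
Step 2: +3 fires, +2 burnt (F count now 3)
Step 3: +3 fires, +3 burnt (F count now 3)
Step 4: +1 fires, +3 burnt (F count now 1)
Step 5: +2 fires, +1 burnt (F count now 2)
Step 6: +0 fires, +2 burnt (F count now 0)
Fire out after step 6
Initially T: 14, now '.': 22
Total burnt (originally-T cells now '.'): 11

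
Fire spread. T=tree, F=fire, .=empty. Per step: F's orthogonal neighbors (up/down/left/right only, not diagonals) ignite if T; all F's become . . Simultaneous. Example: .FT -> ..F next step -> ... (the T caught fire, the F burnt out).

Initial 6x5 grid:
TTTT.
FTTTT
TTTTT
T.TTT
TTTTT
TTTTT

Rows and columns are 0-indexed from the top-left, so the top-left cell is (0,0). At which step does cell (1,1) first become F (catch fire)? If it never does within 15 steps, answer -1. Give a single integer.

Step 1: cell (1,1)='F' (+3 fires, +1 burnt)
  -> target ignites at step 1
Step 2: cell (1,1)='.' (+4 fires, +3 burnt)
Step 3: cell (1,1)='.' (+4 fires, +4 burnt)
Step 4: cell (1,1)='.' (+6 fires, +4 burnt)
Step 5: cell (1,1)='.' (+4 fires, +6 burnt)
Step 6: cell (1,1)='.' (+3 fires, +4 burnt)
Step 7: cell (1,1)='.' (+2 fires, +3 burnt)
Step 8: cell (1,1)='.' (+1 fires, +2 burnt)
Step 9: cell (1,1)='.' (+0 fires, +1 burnt)
  fire out at step 9

1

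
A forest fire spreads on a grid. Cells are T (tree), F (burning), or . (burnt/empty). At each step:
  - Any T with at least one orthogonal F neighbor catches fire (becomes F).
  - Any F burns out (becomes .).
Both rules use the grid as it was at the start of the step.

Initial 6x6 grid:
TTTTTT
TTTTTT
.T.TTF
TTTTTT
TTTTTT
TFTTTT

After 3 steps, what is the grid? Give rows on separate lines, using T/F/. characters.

Step 1: 6 trees catch fire, 2 burn out
  TTTTTT
  TTTTTF
  .T.TF.
  TTTTTF
  TFTTTT
  F.FTTT
Step 2: 9 trees catch fire, 6 burn out
  TTTTTF
  TTTTF.
  .T.F..
  TFTTF.
  F.FTTF
  ...FTT
Step 3: 10 trees catch fire, 9 burn out
  TTTTF.
  TTTF..
  .F....
  F.FF..
  ...FF.
  ....FF

TTTTF.
TTTF..
.F....
F.FF..
...FF.
....FF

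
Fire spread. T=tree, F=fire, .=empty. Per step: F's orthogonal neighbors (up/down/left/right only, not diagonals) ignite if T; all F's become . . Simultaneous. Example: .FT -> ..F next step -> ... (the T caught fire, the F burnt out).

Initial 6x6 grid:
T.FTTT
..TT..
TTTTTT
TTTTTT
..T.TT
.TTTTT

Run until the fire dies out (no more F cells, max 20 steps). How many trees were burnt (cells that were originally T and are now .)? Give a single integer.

Step 1: +2 fires, +1 burnt (F count now 2)
Step 2: +3 fires, +2 burnt (F count now 3)
Step 3: +4 fires, +3 burnt (F count now 4)
Step 4: +5 fires, +4 burnt (F count now 5)
Step 5: +4 fires, +5 burnt (F count now 4)
Step 6: +4 fires, +4 burnt (F count now 4)
Step 7: +2 fires, +4 burnt (F count now 2)
Step 8: +1 fires, +2 burnt (F count now 1)
Step 9: +0 fires, +1 burnt (F count now 0)
Fire out after step 9
Initially T: 26, now '.': 35
Total burnt (originally-T cells now '.'): 25

Answer: 25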